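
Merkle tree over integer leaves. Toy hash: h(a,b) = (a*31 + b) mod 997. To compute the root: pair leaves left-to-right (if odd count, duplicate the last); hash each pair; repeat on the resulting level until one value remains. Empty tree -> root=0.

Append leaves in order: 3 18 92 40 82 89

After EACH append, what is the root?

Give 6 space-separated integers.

Answer: 3 111 403 351 134 358

Derivation:
After append 3 (leaves=[3]):
  L0: [3]
  root=3
After append 18 (leaves=[3, 18]):
  L0: [3, 18]
  L1: h(3,18)=(3*31+18)%997=111 -> [111]
  root=111
After append 92 (leaves=[3, 18, 92]):
  L0: [3, 18, 92]
  L1: h(3,18)=(3*31+18)%997=111 h(92,92)=(92*31+92)%997=950 -> [111, 950]
  L2: h(111,950)=(111*31+950)%997=403 -> [403]
  root=403
After append 40 (leaves=[3, 18, 92, 40]):
  L0: [3, 18, 92, 40]
  L1: h(3,18)=(3*31+18)%997=111 h(92,40)=(92*31+40)%997=898 -> [111, 898]
  L2: h(111,898)=(111*31+898)%997=351 -> [351]
  root=351
After append 82 (leaves=[3, 18, 92, 40, 82]):
  L0: [3, 18, 92, 40, 82]
  L1: h(3,18)=(3*31+18)%997=111 h(92,40)=(92*31+40)%997=898 h(82,82)=(82*31+82)%997=630 -> [111, 898, 630]
  L2: h(111,898)=(111*31+898)%997=351 h(630,630)=(630*31+630)%997=220 -> [351, 220]
  L3: h(351,220)=(351*31+220)%997=134 -> [134]
  root=134
After append 89 (leaves=[3, 18, 92, 40, 82, 89]):
  L0: [3, 18, 92, 40, 82, 89]
  L1: h(3,18)=(3*31+18)%997=111 h(92,40)=(92*31+40)%997=898 h(82,89)=(82*31+89)%997=637 -> [111, 898, 637]
  L2: h(111,898)=(111*31+898)%997=351 h(637,637)=(637*31+637)%997=444 -> [351, 444]
  L3: h(351,444)=(351*31+444)%997=358 -> [358]
  root=358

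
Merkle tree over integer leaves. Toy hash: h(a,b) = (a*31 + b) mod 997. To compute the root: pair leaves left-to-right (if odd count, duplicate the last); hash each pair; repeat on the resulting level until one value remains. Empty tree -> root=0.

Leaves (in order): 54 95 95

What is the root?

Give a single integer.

L0: [54, 95, 95]
L1: h(54,95)=(54*31+95)%997=772 h(95,95)=(95*31+95)%997=49 -> [772, 49]
L2: h(772,49)=(772*31+49)%997=53 -> [53]

Answer: 53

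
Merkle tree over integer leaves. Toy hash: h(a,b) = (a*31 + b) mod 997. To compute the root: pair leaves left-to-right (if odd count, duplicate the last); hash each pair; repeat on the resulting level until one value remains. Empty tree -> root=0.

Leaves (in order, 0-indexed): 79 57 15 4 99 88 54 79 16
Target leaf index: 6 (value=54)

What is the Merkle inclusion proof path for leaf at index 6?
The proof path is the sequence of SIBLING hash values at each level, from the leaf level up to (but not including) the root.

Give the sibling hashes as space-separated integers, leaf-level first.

Answer: 79 166 389 863

Derivation:
L0 (leaves): [79, 57, 15, 4, 99, 88, 54, 79, 16], target index=6
L1: h(79,57)=(79*31+57)%997=512 [pair 0] h(15,4)=(15*31+4)%997=469 [pair 1] h(99,88)=(99*31+88)%997=166 [pair 2] h(54,79)=(54*31+79)%997=756 [pair 3] h(16,16)=(16*31+16)%997=512 [pair 4] -> [512, 469, 166, 756, 512]
  Sibling for proof at L0: 79
L2: h(512,469)=(512*31+469)%997=389 [pair 0] h(166,756)=(166*31+756)%997=917 [pair 1] h(512,512)=(512*31+512)%997=432 [pair 2] -> [389, 917, 432]
  Sibling for proof at L1: 166
L3: h(389,917)=(389*31+917)%997=15 [pair 0] h(432,432)=(432*31+432)%997=863 [pair 1] -> [15, 863]
  Sibling for proof at L2: 389
L4: h(15,863)=(15*31+863)%997=331 [pair 0] -> [331]
  Sibling for proof at L3: 863
Root: 331
Proof path (sibling hashes from leaf to root): [79, 166, 389, 863]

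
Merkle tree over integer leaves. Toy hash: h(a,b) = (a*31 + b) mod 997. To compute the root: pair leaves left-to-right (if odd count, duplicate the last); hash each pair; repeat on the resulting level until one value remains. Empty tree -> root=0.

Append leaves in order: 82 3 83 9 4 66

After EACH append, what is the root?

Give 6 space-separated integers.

After append 82 (leaves=[82]):
  L0: [82]
  root=82
After append 3 (leaves=[82, 3]):
  L0: [82, 3]
  L1: h(82,3)=(82*31+3)%997=551 -> [551]
  root=551
After append 83 (leaves=[82, 3, 83]):
  L0: [82, 3, 83]
  L1: h(82,3)=(82*31+3)%997=551 h(83,83)=(83*31+83)%997=662 -> [551, 662]
  L2: h(551,662)=(551*31+662)%997=794 -> [794]
  root=794
After append 9 (leaves=[82, 3, 83, 9]):
  L0: [82, 3, 83, 9]
  L1: h(82,3)=(82*31+3)%997=551 h(83,9)=(83*31+9)%997=588 -> [551, 588]
  L2: h(551,588)=(551*31+588)%997=720 -> [720]
  root=720
After append 4 (leaves=[82, 3, 83, 9, 4]):
  L0: [82, 3, 83, 9, 4]
  L1: h(82,3)=(82*31+3)%997=551 h(83,9)=(83*31+9)%997=588 h(4,4)=(4*31+4)%997=128 -> [551, 588, 128]
  L2: h(551,588)=(551*31+588)%997=720 h(128,128)=(128*31+128)%997=108 -> [720, 108]
  L3: h(720,108)=(720*31+108)%997=494 -> [494]
  root=494
After append 66 (leaves=[82, 3, 83, 9, 4, 66]):
  L0: [82, 3, 83, 9, 4, 66]
  L1: h(82,3)=(82*31+3)%997=551 h(83,9)=(83*31+9)%997=588 h(4,66)=(4*31+66)%997=190 -> [551, 588, 190]
  L2: h(551,588)=(551*31+588)%997=720 h(190,190)=(190*31+190)%997=98 -> [720, 98]
  L3: h(720,98)=(720*31+98)%997=484 -> [484]
  root=484

Answer: 82 551 794 720 494 484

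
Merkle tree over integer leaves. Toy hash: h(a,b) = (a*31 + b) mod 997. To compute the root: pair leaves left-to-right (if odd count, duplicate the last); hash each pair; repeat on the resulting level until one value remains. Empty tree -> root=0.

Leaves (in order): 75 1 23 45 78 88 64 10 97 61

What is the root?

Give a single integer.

Answer: 599

Derivation:
L0: [75, 1, 23, 45, 78, 88, 64, 10, 97, 61]
L1: h(75,1)=(75*31+1)%997=332 h(23,45)=(23*31+45)%997=758 h(78,88)=(78*31+88)%997=512 h(64,10)=(64*31+10)%997=0 h(97,61)=(97*31+61)%997=77 -> [332, 758, 512, 0, 77]
L2: h(332,758)=(332*31+758)%997=83 h(512,0)=(512*31+0)%997=917 h(77,77)=(77*31+77)%997=470 -> [83, 917, 470]
L3: h(83,917)=(83*31+917)%997=499 h(470,470)=(470*31+470)%997=85 -> [499, 85]
L4: h(499,85)=(499*31+85)%997=599 -> [599]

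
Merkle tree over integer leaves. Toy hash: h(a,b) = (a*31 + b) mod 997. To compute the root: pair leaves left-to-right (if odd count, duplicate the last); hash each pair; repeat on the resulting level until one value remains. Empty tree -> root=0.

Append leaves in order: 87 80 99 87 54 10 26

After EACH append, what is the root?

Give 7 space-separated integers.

Answer: 87 783 522 510 319 905 53

Derivation:
After append 87 (leaves=[87]):
  L0: [87]
  root=87
After append 80 (leaves=[87, 80]):
  L0: [87, 80]
  L1: h(87,80)=(87*31+80)%997=783 -> [783]
  root=783
After append 99 (leaves=[87, 80, 99]):
  L0: [87, 80, 99]
  L1: h(87,80)=(87*31+80)%997=783 h(99,99)=(99*31+99)%997=177 -> [783, 177]
  L2: h(783,177)=(783*31+177)%997=522 -> [522]
  root=522
After append 87 (leaves=[87, 80, 99, 87]):
  L0: [87, 80, 99, 87]
  L1: h(87,80)=(87*31+80)%997=783 h(99,87)=(99*31+87)%997=165 -> [783, 165]
  L2: h(783,165)=(783*31+165)%997=510 -> [510]
  root=510
After append 54 (leaves=[87, 80, 99, 87, 54]):
  L0: [87, 80, 99, 87, 54]
  L1: h(87,80)=(87*31+80)%997=783 h(99,87)=(99*31+87)%997=165 h(54,54)=(54*31+54)%997=731 -> [783, 165, 731]
  L2: h(783,165)=(783*31+165)%997=510 h(731,731)=(731*31+731)%997=461 -> [510, 461]
  L3: h(510,461)=(510*31+461)%997=319 -> [319]
  root=319
After append 10 (leaves=[87, 80, 99, 87, 54, 10]):
  L0: [87, 80, 99, 87, 54, 10]
  L1: h(87,80)=(87*31+80)%997=783 h(99,87)=(99*31+87)%997=165 h(54,10)=(54*31+10)%997=687 -> [783, 165, 687]
  L2: h(783,165)=(783*31+165)%997=510 h(687,687)=(687*31+687)%997=50 -> [510, 50]
  L3: h(510,50)=(510*31+50)%997=905 -> [905]
  root=905
After append 26 (leaves=[87, 80, 99, 87, 54, 10, 26]):
  L0: [87, 80, 99, 87, 54, 10, 26]
  L1: h(87,80)=(87*31+80)%997=783 h(99,87)=(99*31+87)%997=165 h(54,10)=(54*31+10)%997=687 h(26,26)=(26*31+26)%997=832 -> [783, 165, 687, 832]
  L2: h(783,165)=(783*31+165)%997=510 h(687,832)=(687*31+832)%997=195 -> [510, 195]
  L3: h(510,195)=(510*31+195)%997=53 -> [53]
  root=53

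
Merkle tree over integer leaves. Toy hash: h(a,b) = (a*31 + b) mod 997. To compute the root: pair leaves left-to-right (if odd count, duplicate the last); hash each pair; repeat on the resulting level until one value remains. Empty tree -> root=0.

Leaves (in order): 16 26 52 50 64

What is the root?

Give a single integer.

L0: [16, 26, 52, 50, 64]
L1: h(16,26)=(16*31+26)%997=522 h(52,50)=(52*31+50)%997=665 h(64,64)=(64*31+64)%997=54 -> [522, 665, 54]
L2: h(522,665)=(522*31+665)%997=895 h(54,54)=(54*31+54)%997=731 -> [895, 731]
L3: h(895,731)=(895*31+731)%997=560 -> [560]

Answer: 560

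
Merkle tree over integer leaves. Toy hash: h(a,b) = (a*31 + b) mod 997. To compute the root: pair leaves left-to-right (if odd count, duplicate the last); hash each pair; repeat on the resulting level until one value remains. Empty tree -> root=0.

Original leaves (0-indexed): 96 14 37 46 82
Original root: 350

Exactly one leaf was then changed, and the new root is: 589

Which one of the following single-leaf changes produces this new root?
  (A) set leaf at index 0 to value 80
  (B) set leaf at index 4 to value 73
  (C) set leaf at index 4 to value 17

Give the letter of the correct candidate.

Answer: C

Derivation:
Original leaves: [96, 14, 37, 46, 82]
Target new root: 589
Try each candidate change and compute the resulting root:
Candidate A: set leaf[0] = 80 -> leaves = [80, 14, 37, 46, 82]
  L0: [80, 14, 37, 46, 82]
  L1: h(80,14)=(80*31+14)%997=500 h(37,46)=(37*31+46)%997=196 h(82,82)=(82*31+82)%997=630 -> [500, 196, 630]
  L2: h(500,196)=(500*31+196)%997=741 h(630,630)=(630*31+630)%997=220 -> [741, 220]
  L3: h(741,220)=(741*31+220)%997=260 -> [260]
  root = 260 != target 589
Candidate B: set leaf[4] = 73 -> leaves = [96, 14, 37, 46, 73]
  L0: [96, 14, 37, 46, 73]
  L1: h(96,14)=(96*31+14)%997=996 h(37,46)=(37*31+46)%997=196 h(73,73)=(73*31+73)%997=342 -> [996, 196, 342]
  L2: h(996,196)=(996*31+196)%997=165 h(342,342)=(342*31+342)%997=974 -> [165, 974]
  L3: h(165,974)=(165*31+974)%997=107 -> [107]
  root = 107 != target 589
Candidate C: set leaf[4] = 17 -> leaves = [96, 14, 37, 46, 17]
  L0: [96, 14, 37, 46, 17]
  L1: h(96,14)=(96*31+14)%997=996 h(37,46)=(37*31+46)%997=196 h(17,17)=(17*31+17)%997=544 -> [996, 196, 544]
  L2: h(996,196)=(996*31+196)%997=165 h(544,544)=(544*31+544)%997=459 -> [165, 459]
  L3: h(165,459)=(165*31+459)%997=589 -> [589]
  root = 589 == target 589  ** MATCH **
Candidate C produces the target root.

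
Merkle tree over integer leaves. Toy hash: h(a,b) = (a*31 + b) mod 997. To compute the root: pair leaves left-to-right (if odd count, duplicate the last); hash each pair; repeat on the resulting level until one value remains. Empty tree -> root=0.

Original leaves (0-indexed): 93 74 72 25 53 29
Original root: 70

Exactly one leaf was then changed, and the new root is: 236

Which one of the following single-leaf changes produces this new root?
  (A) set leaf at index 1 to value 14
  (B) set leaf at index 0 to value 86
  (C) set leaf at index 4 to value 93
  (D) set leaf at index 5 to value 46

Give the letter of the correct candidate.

Original leaves: [93, 74, 72, 25, 53, 29]
Target new root: 236
Try each candidate change and compute the resulting root:
Candidate A: set leaf[1] = 14 -> leaves = [93, 14, 72, 25, 53, 29]
  L0: [93, 14, 72, 25, 53, 29]
  L1: h(93,14)=(93*31+14)%997=903 h(72,25)=(72*31+25)%997=263 h(53,29)=(53*31+29)%997=675 -> [903, 263, 675]
  L2: h(903,263)=(903*31+263)%997=340 h(675,675)=(675*31+675)%997=663 -> [340, 663]
  L3: h(340,663)=(340*31+663)%997=236 -> [236]
  root = 236 == target 236  ** MATCH **
Candidate B: set leaf[0] = 86 -> leaves = [86, 74, 72, 25, 53, 29]
  L0: [86, 74, 72, 25, 53, 29]
  L1: h(86,74)=(86*31+74)%997=746 h(72,25)=(72*31+25)%997=263 h(53,29)=(53*31+29)%997=675 -> [746, 263, 675]
  L2: h(746,263)=(746*31+263)%997=458 h(675,675)=(675*31+675)%997=663 -> [458, 663]
  L3: h(458,663)=(458*31+663)%997=903 -> [903]
  root = 903 != target 236
Candidate C: set leaf[4] = 93 -> leaves = [93, 74, 72, 25, 93, 29]
  L0: [93, 74, 72, 25, 93, 29]
  L1: h(93,74)=(93*31+74)%997=963 h(72,25)=(72*31+25)%997=263 h(93,29)=(93*31+29)%997=918 -> [963, 263, 918]
  L2: h(963,263)=(963*31+263)%997=206 h(918,918)=(918*31+918)%997=463 -> [206, 463]
  L3: h(206,463)=(206*31+463)%997=867 -> [867]
  root = 867 != target 236
Candidate D: set leaf[5] = 46 -> leaves = [93, 74, 72, 25, 53, 46]
  L0: [93, 74, 72, 25, 53, 46]
  L1: h(93,74)=(93*31+74)%997=963 h(72,25)=(72*31+25)%997=263 h(53,46)=(53*31+46)%997=692 -> [963, 263, 692]
  L2: h(963,263)=(963*31+263)%997=206 h(692,692)=(692*31+692)%997=210 -> [206, 210]
  L3: h(206,210)=(206*31+210)%997=614 -> [614]
  root = 614 != target 236
Candidate A produces the target root.

Answer: A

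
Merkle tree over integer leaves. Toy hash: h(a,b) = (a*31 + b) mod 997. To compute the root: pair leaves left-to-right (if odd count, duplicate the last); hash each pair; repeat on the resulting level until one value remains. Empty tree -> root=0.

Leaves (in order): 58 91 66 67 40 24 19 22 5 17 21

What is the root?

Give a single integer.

Answer: 298

Derivation:
L0: [58, 91, 66, 67, 40, 24, 19, 22, 5, 17, 21]
L1: h(58,91)=(58*31+91)%997=892 h(66,67)=(66*31+67)%997=119 h(40,24)=(40*31+24)%997=267 h(19,22)=(19*31+22)%997=611 h(5,17)=(5*31+17)%997=172 h(21,21)=(21*31+21)%997=672 -> [892, 119, 267, 611, 172, 672]
L2: h(892,119)=(892*31+119)%997=852 h(267,611)=(267*31+611)%997=912 h(172,672)=(172*31+672)%997=22 -> [852, 912, 22]
L3: h(852,912)=(852*31+912)%997=405 h(22,22)=(22*31+22)%997=704 -> [405, 704]
L4: h(405,704)=(405*31+704)%997=298 -> [298]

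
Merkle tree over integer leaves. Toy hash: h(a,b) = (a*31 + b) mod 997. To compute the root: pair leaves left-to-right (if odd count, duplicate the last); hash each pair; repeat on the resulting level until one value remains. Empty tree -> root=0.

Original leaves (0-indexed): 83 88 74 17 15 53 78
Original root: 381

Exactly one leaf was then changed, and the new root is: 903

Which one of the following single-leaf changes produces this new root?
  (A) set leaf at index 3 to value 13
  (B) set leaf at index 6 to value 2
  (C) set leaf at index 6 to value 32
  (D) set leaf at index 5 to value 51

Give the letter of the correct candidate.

Answer: C

Derivation:
Original leaves: [83, 88, 74, 17, 15, 53, 78]
Target new root: 903
Try each candidate change and compute the resulting root:
Candidate A: set leaf[3] = 13 -> leaves = [83, 88, 74, 13, 15, 53, 78]
  L0: [83, 88, 74, 13, 15, 53, 78]
  L1: h(83,88)=(83*31+88)%997=667 h(74,13)=(74*31+13)%997=313 h(15,53)=(15*31+53)%997=518 h(78,78)=(78*31+78)%997=502 -> [667, 313, 518, 502]
  L2: h(667,313)=(667*31+313)%997=53 h(518,502)=(518*31+502)%997=608 -> [53, 608]
  L3: h(53,608)=(53*31+608)%997=257 -> [257]
  root = 257 != target 903
Candidate B: set leaf[6] = 2 -> leaves = [83, 88, 74, 17, 15, 53, 2]
  L0: [83, 88, 74, 17, 15, 53, 2]
  L1: h(83,88)=(83*31+88)%997=667 h(74,17)=(74*31+17)%997=317 h(15,53)=(15*31+53)%997=518 h(2,2)=(2*31+2)%997=64 -> [667, 317, 518, 64]
  L2: h(667,317)=(667*31+317)%997=57 h(518,64)=(518*31+64)%997=170 -> [57, 170]
  L3: h(57,170)=(57*31+170)%997=940 -> [940]
  root = 940 != target 903
Candidate C: set leaf[6] = 32 -> leaves = [83, 88, 74, 17, 15, 53, 32]
  L0: [83, 88, 74, 17, 15, 53, 32]
  L1: h(83,88)=(83*31+88)%997=667 h(74,17)=(74*31+17)%997=317 h(15,53)=(15*31+53)%997=518 h(32,32)=(32*31+32)%997=27 -> [667, 317, 518, 27]
  L2: h(667,317)=(667*31+317)%997=57 h(518,27)=(518*31+27)%997=133 -> [57, 133]
  L3: h(57,133)=(57*31+133)%997=903 -> [903]
  root = 903 == target 903  ** MATCH **
Candidate D: set leaf[5] = 51 -> leaves = [83, 88, 74, 17, 15, 51, 78]
  L0: [83, 88, 74, 17, 15, 51, 78]
  L1: h(83,88)=(83*31+88)%997=667 h(74,17)=(74*31+17)%997=317 h(15,51)=(15*31+51)%997=516 h(78,78)=(78*31+78)%997=502 -> [667, 317, 516, 502]
  L2: h(667,317)=(667*31+317)%997=57 h(516,502)=(516*31+502)%997=546 -> [57, 546]
  L3: h(57,546)=(57*31+546)%997=319 -> [319]
  root = 319 != target 903
Candidate C produces the target root.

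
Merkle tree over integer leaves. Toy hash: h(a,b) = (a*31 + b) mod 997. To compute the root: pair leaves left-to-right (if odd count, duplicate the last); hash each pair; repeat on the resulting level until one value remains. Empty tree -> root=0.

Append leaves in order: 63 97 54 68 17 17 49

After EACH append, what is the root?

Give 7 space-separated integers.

Answer: 63 56 473 487 601 601 628

Derivation:
After append 63 (leaves=[63]):
  L0: [63]
  root=63
After append 97 (leaves=[63, 97]):
  L0: [63, 97]
  L1: h(63,97)=(63*31+97)%997=56 -> [56]
  root=56
After append 54 (leaves=[63, 97, 54]):
  L0: [63, 97, 54]
  L1: h(63,97)=(63*31+97)%997=56 h(54,54)=(54*31+54)%997=731 -> [56, 731]
  L2: h(56,731)=(56*31+731)%997=473 -> [473]
  root=473
After append 68 (leaves=[63, 97, 54, 68]):
  L0: [63, 97, 54, 68]
  L1: h(63,97)=(63*31+97)%997=56 h(54,68)=(54*31+68)%997=745 -> [56, 745]
  L2: h(56,745)=(56*31+745)%997=487 -> [487]
  root=487
After append 17 (leaves=[63, 97, 54, 68, 17]):
  L0: [63, 97, 54, 68, 17]
  L1: h(63,97)=(63*31+97)%997=56 h(54,68)=(54*31+68)%997=745 h(17,17)=(17*31+17)%997=544 -> [56, 745, 544]
  L2: h(56,745)=(56*31+745)%997=487 h(544,544)=(544*31+544)%997=459 -> [487, 459]
  L3: h(487,459)=(487*31+459)%997=601 -> [601]
  root=601
After append 17 (leaves=[63, 97, 54, 68, 17, 17]):
  L0: [63, 97, 54, 68, 17, 17]
  L1: h(63,97)=(63*31+97)%997=56 h(54,68)=(54*31+68)%997=745 h(17,17)=(17*31+17)%997=544 -> [56, 745, 544]
  L2: h(56,745)=(56*31+745)%997=487 h(544,544)=(544*31+544)%997=459 -> [487, 459]
  L3: h(487,459)=(487*31+459)%997=601 -> [601]
  root=601
After append 49 (leaves=[63, 97, 54, 68, 17, 17, 49]):
  L0: [63, 97, 54, 68, 17, 17, 49]
  L1: h(63,97)=(63*31+97)%997=56 h(54,68)=(54*31+68)%997=745 h(17,17)=(17*31+17)%997=544 h(49,49)=(49*31+49)%997=571 -> [56, 745, 544, 571]
  L2: h(56,745)=(56*31+745)%997=487 h(544,571)=(544*31+571)%997=486 -> [487, 486]
  L3: h(487,486)=(487*31+486)%997=628 -> [628]
  root=628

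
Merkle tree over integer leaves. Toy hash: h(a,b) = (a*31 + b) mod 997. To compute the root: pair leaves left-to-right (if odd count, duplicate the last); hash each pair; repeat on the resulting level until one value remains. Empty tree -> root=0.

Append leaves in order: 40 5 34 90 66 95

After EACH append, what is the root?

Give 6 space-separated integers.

After append 40 (leaves=[40]):
  L0: [40]
  root=40
After append 5 (leaves=[40, 5]):
  L0: [40, 5]
  L1: h(40,5)=(40*31+5)%997=248 -> [248]
  root=248
After append 34 (leaves=[40, 5, 34]):
  L0: [40, 5, 34]
  L1: h(40,5)=(40*31+5)%997=248 h(34,34)=(34*31+34)%997=91 -> [248, 91]
  L2: h(248,91)=(248*31+91)%997=800 -> [800]
  root=800
After append 90 (leaves=[40, 5, 34, 90]):
  L0: [40, 5, 34, 90]
  L1: h(40,5)=(40*31+5)%997=248 h(34,90)=(34*31+90)%997=147 -> [248, 147]
  L2: h(248,147)=(248*31+147)%997=856 -> [856]
  root=856
After append 66 (leaves=[40, 5, 34, 90, 66]):
  L0: [40, 5, 34, 90, 66]
  L1: h(40,5)=(40*31+5)%997=248 h(34,90)=(34*31+90)%997=147 h(66,66)=(66*31+66)%997=118 -> [248, 147, 118]
  L2: h(248,147)=(248*31+147)%997=856 h(118,118)=(118*31+118)%997=785 -> [856, 785]
  L3: h(856,785)=(856*31+785)%997=402 -> [402]
  root=402
After append 95 (leaves=[40, 5, 34, 90, 66, 95]):
  L0: [40, 5, 34, 90, 66, 95]
  L1: h(40,5)=(40*31+5)%997=248 h(34,90)=(34*31+90)%997=147 h(66,95)=(66*31+95)%997=147 -> [248, 147, 147]
  L2: h(248,147)=(248*31+147)%997=856 h(147,147)=(147*31+147)%997=716 -> [856, 716]
  L3: h(856,716)=(856*31+716)%997=333 -> [333]
  root=333

Answer: 40 248 800 856 402 333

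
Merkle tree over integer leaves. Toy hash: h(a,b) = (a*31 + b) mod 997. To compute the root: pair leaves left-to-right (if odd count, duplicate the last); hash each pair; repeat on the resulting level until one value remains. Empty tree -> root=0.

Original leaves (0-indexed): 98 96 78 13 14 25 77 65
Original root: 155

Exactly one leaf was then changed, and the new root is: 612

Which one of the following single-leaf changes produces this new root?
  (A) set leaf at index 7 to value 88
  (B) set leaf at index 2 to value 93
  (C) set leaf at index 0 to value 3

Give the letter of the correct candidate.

Answer: B

Derivation:
Original leaves: [98, 96, 78, 13, 14, 25, 77, 65]
Target new root: 612
Try each candidate change and compute the resulting root:
Candidate A: set leaf[7] = 88 -> leaves = [98, 96, 78, 13, 14, 25, 77, 88]
  L0: [98, 96, 78, 13, 14, 25, 77, 88]
  L1: h(98,96)=(98*31+96)%997=143 h(78,13)=(78*31+13)%997=437 h(14,25)=(14*31+25)%997=459 h(77,88)=(77*31+88)%997=481 -> [143, 437, 459, 481]
  L2: h(143,437)=(143*31+437)%997=882 h(459,481)=(459*31+481)%997=752 -> [882, 752]
  L3: h(882,752)=(882*31+752)%997=178 -> [178]
  root = 178 != target 612
Candidate B: set leaf[2] = 93 -> leaves = [98, 96, 93, 13, 14, 25, 77, 65]
  L0: [98, 96, 93, 13, 14, 25, 77, 65]
  L1: h(98,96)=(98*31+96)%997=143 h(93,13)=(93*31+13)%997=902 h(14,25)=(14*31+25)%997=459 h(77,65)=(77*31+65)%997=458 -> [143, 902, 459, 458]
  L2: h(143,902)=(143*31+902)%997=350 h(459,458)=(459*31+458)%997=729 -> [350, 729]
  L3: h(350,729)=(350*31+729)%997=612 -> [612]
  root = 612 == target 612  ** MATCH **
Candidate C: set leaf[0] = 3 -> leaves = [3, 96, 78, 13, 14, 25, 77, 65]
  L0: [3, 96, 78, 13, 14, 25, 77, 65]
  L1: h(3,96)=(3*31+96)%997=189 h(78,13)=(78*31+13)%997=437 h(14,25)=(14*31+25)%997=459 h(77,65)=(77*31+65)%997=458 -> [189, 437, 459, 458]
  L2: h(189,437)=(189*31+437)%997=314 h(459,458)=(459*31+458)%997=729 -> [314, 729]
  L3: h(314,729)=(314*31+729)%997=493 -> [493]
  root = 493 != target 612
Candidate B produces the target root.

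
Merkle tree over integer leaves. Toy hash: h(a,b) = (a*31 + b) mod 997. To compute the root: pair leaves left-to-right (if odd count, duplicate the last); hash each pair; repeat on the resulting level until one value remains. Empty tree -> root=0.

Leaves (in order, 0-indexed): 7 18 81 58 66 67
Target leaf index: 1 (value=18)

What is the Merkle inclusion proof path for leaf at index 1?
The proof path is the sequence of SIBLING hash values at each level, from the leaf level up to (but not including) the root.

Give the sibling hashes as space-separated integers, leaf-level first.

L0 (leaves): [7, 18, 81, 58, 66, 67], target index=1
L1: h(7,18)=(7*31+18)%997=235 [pair 0] h(81,58)=(81*31+58)%997=575 [pair 1] h(66,67)=(66*31+67)%997=119 [pair 2] -> [235, 575, 119]
  Sibling for proof at L0: 7
L2: h(235,575)=(235*31+575)%997=881 [pair 0] h(119,119)=(119*31+119)%997=817 [pair 1] -> [881, 817]
  Sibling for proof at L1: 575
L3: h(881,817)=(881*31+817)%997=212 [pair 0] -> [212]
  Sibling for proof at L2: 817
Root: 212
Proof path (sibling hashes from leaf to root): [7, 575, 817]

Answer: 7 575 817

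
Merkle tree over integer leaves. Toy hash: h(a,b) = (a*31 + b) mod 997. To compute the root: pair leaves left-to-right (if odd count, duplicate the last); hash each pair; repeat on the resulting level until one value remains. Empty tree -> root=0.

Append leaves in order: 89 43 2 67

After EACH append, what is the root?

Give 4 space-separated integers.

After append 89 (leaves=[89]):
  L0: [89]
  root=89
After append 43 (leaves=[89, 43]):
  L0: [89, 43]
  L1: h(89,43)=(89*31+43)%997=808 -> [808]
  root=808
After append 2 (leaves=[89, 43, 2]):
  L0: [89, 43, 2]
  L1: h(89,43)=(89*31+43)%997=808 h(2,2)=(2*31+2)%997=64 -> [808, 64]
  L2: h(808,64)=(808*31+64)%997=187 -> [187]
  root=187
After append 67 (leaves=[89, 43, 2, 67]):
  L0: [89, 43, 2, 67]
  L1: h(89,43)=(89*31+43)%997=808 h(2,67)=(2*31+67)%997=129 -> [808, 129]
  L2: h(808,129)=(808*31+129)%997=252 -> [252]
  root=252

Answer: 89 808 187 252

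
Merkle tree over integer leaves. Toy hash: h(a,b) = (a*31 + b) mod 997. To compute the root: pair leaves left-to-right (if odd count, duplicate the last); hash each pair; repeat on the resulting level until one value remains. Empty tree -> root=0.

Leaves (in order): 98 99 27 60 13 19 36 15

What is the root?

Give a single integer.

L0: [98, 99, 27, 60, 13, 19, 36, 15]
L1: h(98,99)=(98*31+99)%997=146 h(27,60)=(27*31+60)%997=897 h(13,19)=(13*31+19)%997=422 h(36,15)=(36*31+15)%997=134 -> [146, 897, 422, 134]
L2: h(146,897)=(146*31+897)%997=438 h(422,134)=(422*31+134)%997=255 -> [438, 255]
L3: h(438,255)=(438*31+255)%997=872 -> [872]

Answer: 872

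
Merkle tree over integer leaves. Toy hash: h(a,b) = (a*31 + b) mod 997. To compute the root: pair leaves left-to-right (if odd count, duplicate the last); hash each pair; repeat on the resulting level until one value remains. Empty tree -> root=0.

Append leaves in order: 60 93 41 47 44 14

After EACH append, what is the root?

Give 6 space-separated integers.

Answer: 60 956 41 47 651 688

Derivation:
After append 60 (leaves=[60]):
  L0: [60]
  root=60
After append 93 (leaves=[60, 93]):
  L0: [60, 93]
  L1: h(60,93)=(60*31+93)%997=956 -> [956]
  root=956
After append 41 (leaves=[60, 93, 41]):
  L0: [60, 93, 41]
  L1: h(60,93)=(60*31+93)%997=956 h(41,41)=(41*31+41)%997=315 -> [956, 315]
  L2: h(956,315)=(956*31+315)%997=41 -> [41]
  root=41
After append 47 (leaves=[60, 93, 41, 47]):
  L0: [60, 93, 41, 47]
  L1: h(60,93)=(60*31+93)%997=956 h(41,47)=(41*31+47)%997=321 -> [956, 321]
  L2: h(956,321)=(956*31+321)%997=47 -> [47]
  root=47
After append 44 (leaves=[60, 93, 41, 47, 44]):
  L0: [60, 93, 41, 47, 44]
  L1: h(60,93)=(60*31+93)%997=956 h(41,47)=(41*31+47)%997=321 h(44,44)=(44*31+44)%997=411 -> [956, 321, 411]
  L2: h(956,321)=(956*31+321)%997=47 h(411,411)=(411*31+411)%997=191 -> [47, 191]
  L3: h(47,191)=(47*31+191)%997=651 -> [651]
  root=651
After append 14 (leaves=[60, 93, 41, 47, 44, 14]):
  L0: [60, 93, 41, 47, 44, 14]
  L1: h(60,93)=(60*31+93)%997=956 h(41,47)=(41*31+47)%997=321 h(44,14)=(44*31+14)%997=381 -> [956, 321, 381]
  L2: h(956,321)=(956*31+321)%997=47 h(381,381)=(381*31+381)%997=228 -> [47, 228]
  L3: h(47,228)=(47*31+228)%997=688 -> [688]
  root=688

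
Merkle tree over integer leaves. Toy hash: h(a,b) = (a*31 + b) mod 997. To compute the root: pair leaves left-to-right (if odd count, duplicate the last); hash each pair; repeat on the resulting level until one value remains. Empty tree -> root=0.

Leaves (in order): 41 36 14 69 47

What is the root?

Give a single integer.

Answer: 717

Derivation:
L0: [41, 36, 14, 69, 47]
L1: h(41,36)=(41*31+36)%997=310 h(14,69)=(14*31+69)%997=503 h(47,47)=(47*31+47)%997=507 -> [310, 503, 507]
L2: h(310,503)=(310*31+503)%997=143 h(507,507)=(507*31+507)%997=272 -> [143, 272]
L3: h(143,272)=(143*31+272)%997=717 -> [717]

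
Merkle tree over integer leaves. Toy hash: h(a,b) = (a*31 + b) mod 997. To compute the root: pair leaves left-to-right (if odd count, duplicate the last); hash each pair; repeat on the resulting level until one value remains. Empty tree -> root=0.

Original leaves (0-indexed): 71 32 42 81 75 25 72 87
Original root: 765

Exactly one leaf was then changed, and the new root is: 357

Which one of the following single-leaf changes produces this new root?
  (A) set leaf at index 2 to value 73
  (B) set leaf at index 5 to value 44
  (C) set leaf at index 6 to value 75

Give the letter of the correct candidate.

Answer: B

Derivation:
Original leaves: [71, 32, 42, 81, 75, 25, 72, 87]
Target new root: 357
Try each candidate change and compute the resulting root:
Candidate A: set leaf[2] = 73 -> leaves = [71, 32, 73, 81, 75, 25, 72, 87]
  L0: [71, 32, 73, 81, 75, 25, 72, 87]
  L1: h(71,32)=(71*31+32)%997=239 h(73,81)=(73*31+81)%997=350 h(75,25)=(75*31+25)%997=356 h(72,87)=(72*31+87)%997=325 -> [239, 350, 356, 325]
  L2: h(239,350)=(239*31+350)%997=780 h(356,325)=(356*31+325)%997=394 -> [780, 394]
  L3: h(780,394)=(780*31+394)%997=646 -> [646]
  root = 646 != target 357
Candidate B: set leaf[5] = 44 -> leaves = [71, 32, 42, 81, 75, 44, 72, 87]
  L0: [71, 32, 42, 81, 75, 44, 72, 87]
  L1: h(71,32)=(71*31+32)%997=239 h(42,81)=(42*31+81)%997=386 h(75,44)=(75*31+44)%997=375 h(72,87)=(72*31+87)%997=325 -> [239, 386, 375, 325]
  L2: h(239,386)=(239*31+386)%997=816 h(375,325)=(375*31+325)%997=983 -> [816, 983]
  L3: h(816,983)=(816*31+983)%997=357 -> [357]
  root = 357 == target 357  ** MATCH **
Candidate C: set leaf[6] = 75 -> leaves = [71, 32, 42, 81, 75, 25, 75, 87]
  L0: [71, 32, 42, 81, 75, 25, 75, 87]
  L1: h(71,32)=(71*31+32)%997=239 h(42,81)=(42*31+81)%997=386 h(75,25)=(75*31+25)%997=356 h(75,87)=(75*31+87)%997=418 -> [239, 386, 356, 418]
  L2: h(239,386)=(239*31+386)%997=816 h(356,418)=(356*31+418)%997=487 -> [816, 487]
  L3: h(816,487)=(816*31+487)%997=858 -> [858]
  root = 858 != target 357
Candidate B produces the target root.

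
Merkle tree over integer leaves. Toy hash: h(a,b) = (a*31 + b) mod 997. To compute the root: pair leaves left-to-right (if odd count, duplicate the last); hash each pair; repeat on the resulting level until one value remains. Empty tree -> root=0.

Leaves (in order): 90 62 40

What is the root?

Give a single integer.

Answer: 959

Derivation:
L0: [90, 62, 40]
L1: h(90,62)=(90*31+62)%997=858 h(40,40)=(40*31+40)%997=283 -> [858, 283]
L2: h(858,283)=(858*31+283)%997=959 -> [959]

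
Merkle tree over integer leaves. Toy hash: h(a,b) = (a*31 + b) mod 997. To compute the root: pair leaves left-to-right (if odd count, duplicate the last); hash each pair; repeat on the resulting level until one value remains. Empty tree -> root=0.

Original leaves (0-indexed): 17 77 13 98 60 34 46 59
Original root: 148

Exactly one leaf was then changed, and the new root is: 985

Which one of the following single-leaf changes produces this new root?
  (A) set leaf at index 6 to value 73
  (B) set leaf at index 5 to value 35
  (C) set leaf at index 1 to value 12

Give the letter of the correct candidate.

Original leaves: [17, 77, 13, 98, 60, 34, 46, 59]
Target new root: 985
Try each candidate change and compute the resulting root:
Candidate A: set leaf[6] = 73 -> leaves = [17, 77, 13, 98, 60, 34, 73, 59]
  L0: [17, 77, 13, 98, 60, 34, 73, 59]
  L1: h(17,77)=(17*31+77)%997=604 h(13,98)=(13*31+98)%997=501 h(60,34)=(60*31+34)%997=897 h(73,59)=(73*31+59)%997=328 -> [604, 501, 897, 328]
  L2: h(604,501)=(604*31+501)%997=282 h(897,328)=(897*31+328)%997=219 -> [282, 219]
  L3: h(282,219)=(282*31+219)%997=985 -> [985]
  root = 985 == target 985  ** MATCH **
Candidate B: set leaf[5] = 35 -> leaves = [17, 77, 13, 98, 60, 35, 46, 59]
  L0: [17, 77, 13, 98, 60, 35, 46, 59]
  L1: h(17,77)=(17*31+77)%997=604 h(13,98)=(13*31+98)%997=501 h(60,35)=(60*31+35)%997=898 h(46,59)=(46*31+59)%997=488 -> [604, 501, 898, 488]
  L2: h(604,501)=(604*31+501)%997=282 h(898,488)=(898*31+488)%997=410 -> [282, 410]
  L3: h(282,410)=(282*31+410)%997=179 -> [179]
  root = 179 != target 985
Candidate C: set leaf[1] = 12 -> leaves = [17, 12, 13, 98, 60, 34, 46, 59]
  L0: [17, 12, 13, 98, 60, 34, 46, 59]
  L1: h(17,12)=(17*31+12)%997=539 h(13,98)=(13*31+98)%997=501 h(60,34)=(60*31+34)%997=897 h(46,59)=(46*31+59)%997=488 -> [539, 501, 897, 488]
  L2: h(539,501)=(539*31+501)%997=261 h(897,488)=(897*31+488)%997=379 -> [261, 379]
  L3: h(261,379)=(261*31+379)%997=494 -> [494]
  root = 494 != target 985
Candidate A produces the target root.

Answer: A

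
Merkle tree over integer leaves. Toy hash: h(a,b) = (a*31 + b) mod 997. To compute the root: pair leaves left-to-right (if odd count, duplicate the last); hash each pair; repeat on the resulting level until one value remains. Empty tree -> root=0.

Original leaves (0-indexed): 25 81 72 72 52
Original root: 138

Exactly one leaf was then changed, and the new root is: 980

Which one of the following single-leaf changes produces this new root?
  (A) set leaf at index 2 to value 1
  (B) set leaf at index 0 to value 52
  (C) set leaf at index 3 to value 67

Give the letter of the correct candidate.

Original leaves: [25, 81, 72, 72, 52]
Target new root: 980
Try each candidate change and compute the resulting root:
Candidate A: set leaf[2] = 1 -> leaves = [25, 81, 1, 72, 52]
  L0: [25, 81, 1, 72, 52]
  L1: h(25,81)=(25*31+81)%997=856 h(1,72)=(1*31+72)%997=103 h(52,52)=(52*31+52)%997=667 -> [856, 103, 667]
  L2: h(856,103)=(856*31+103)%997=717 h(667,667)=(667*31+667)%997=407 -> [717, 407]
  L3: h(717,407)=(717*31+407)%997=700 -> [700]
  root = 700 != target 980
Candidate B: set leaf[0] = 52 -> leaves = [52, 81, 72, 72, 52]
  L0: [52, 81, 72, 72, 52]
  L1: h(52,81)=(52*31+81)%997=696 h(72,72)=(72*31+72)%997=310 h(52,52)=(52*31+52)%997=667 -> [696, 310, 667]
  L2: h(696,310)=(696*31+310)%997=949 h(667,667)=(667*31+667)%997=407 -> [949, 407]
  L3: h(949,407)=(949*31+407)%997=913 -> [913]
  root = 913 != target 980
Candidate C: set leaf[3] = 67 -> leaves = [25, 81, 72, 67, 52]
  L0: [25, 81, 72, 67, 52]
  L1: h(25,81)=(25*31+81)%997=856 h(72,67)=(72*31+67)%997=305 h(52,52)=(52*31+52)%997=667 -> [856, 305, 667]
  L2: h(856,305)=(856*31+305)%997=919 h(667,667)=(667*31+667)%997=407 -> [919, 407]
  L3: h(919,407)=(919*31+407)%997=980 -> [980]
  root = 980 == target 980  ** MATCH **
Candidate C produces the target root.

Answer: C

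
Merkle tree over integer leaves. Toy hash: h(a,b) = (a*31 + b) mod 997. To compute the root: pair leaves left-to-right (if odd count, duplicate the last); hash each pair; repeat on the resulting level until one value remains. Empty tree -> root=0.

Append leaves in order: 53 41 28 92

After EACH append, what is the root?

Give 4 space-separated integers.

After append 53 (leaves=[53]):
  L0: [53]
  root=53
After append 41 (leaves=[53, 41]):
  L0: [53, 41]
  L1: h(53,41)=(53*31+41)%997=687 -> [687]
  root=687
After append 28 (leaves=[53, 41, 28]):
  L0: [53, 41, 28]
  L1: h(53,41)=(53*31+41)%997=687 h(28,28)=(28*31+28)%997=896 -> [687, 896]
  L2: h(687,896)=(687*31+896)%997=259 -> [259]
  root=259
After append 92 (leaves=[53, 41, 28, 92]):
  L0: [53, 41, 28, 92]
  L1: h(53,41)=(53*31+41)%997=687 h(28,92)=(28*31+92)%997=960 -> [687, 960]
  L2: h(687,960)=(687*31+960)%997=323 -> [323]
  root=323

Answer: 53 687 259 323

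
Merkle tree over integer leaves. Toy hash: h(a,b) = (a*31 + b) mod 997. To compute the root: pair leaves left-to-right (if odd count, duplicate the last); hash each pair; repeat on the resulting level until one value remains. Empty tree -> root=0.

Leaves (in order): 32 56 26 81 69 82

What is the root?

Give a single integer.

L0: [32, 56, 26, 81, 69, 82]
L1: h(32,56)=(32*31+56)%997=51 h(26,81)=(26*31+81)%997=887 h(69,82)=(69*31+82)%997=227 -> [51, 887, 227]
L2: h(51,887)=(51*31+887)%997=474 h(227,227)=(227*31+227)%997=285 -> [474, 285]
L3: h(474,285)=(474*31+285)%997=24 -> [24]

Answer: 24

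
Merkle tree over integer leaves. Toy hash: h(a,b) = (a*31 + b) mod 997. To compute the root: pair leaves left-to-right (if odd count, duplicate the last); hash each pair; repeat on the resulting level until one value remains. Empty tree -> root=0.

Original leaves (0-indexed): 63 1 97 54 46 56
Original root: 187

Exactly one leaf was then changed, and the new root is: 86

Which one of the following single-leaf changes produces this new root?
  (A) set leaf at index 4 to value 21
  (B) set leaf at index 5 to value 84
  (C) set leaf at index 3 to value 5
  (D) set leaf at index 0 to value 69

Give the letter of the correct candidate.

Answer: B

Derivation:
Original leaves: [63, 1, 97, 54, 46, 56]
Target new root: 86
Try each candidate change and compute the resulting root:
Candidate A: set leaf[4] = 21 -> leaves = [63, 1, 97, 54, 21, 56]
  L0: [63, 1, 97, 54, 21, 56]
  L1: h(63,1)=(63*31+1)%997=957 h(97,54)=(97*31+54)%997=70 h(21,56)=(21*31+56)%997=707 -> [957, 70, 707]
  L2: h(957,70)=(957*31+70)%997=824 h(707,707)=(707*31+707)%997=690 -> [824, 690]
  L3: h(824,690)=(824*31+690)%997=312 -> [312]
  root = 312 != target 86
Candidate B: set leaf[5] = 84 -> leaves = [63, 1, 97, 54, 46, 84]
  L0: [63, 1, 97, 54, 46, 84]
  L1: h(63,1)=(63*31+1)%997=957 h(97,54)=(97*31+54)%997=70 h(46,84)=(46*31+84)%997=513 -> [957, 70, 513]
  L2: h(957,70)=(957*31+70)%997=824 h(513,513)=(513*31+513)%997=464 -> [824, 464]
  L3: h(824,464)=(824*31+464)%997=86 -> [86]
  root = 86 == target 86  ** MATCH **
Candidate C: set leaf[3] = 5 -> leaves = [63, 1, 97, 5, 46, 56]
  L0: [63, 1, 97, 5, 46, 56]
  L1: h(63,1)=(63*31+1)%997=957 h(97,5)=(97*31+5)%997=21 h(46,56)=(46*31+56)%997=485 -> [957, 21, 485]
  L2: h(957,21)=(957*31+21)%997=775 h(485,485)=(485*31+485)%997=565 -> [775, 565]
  L3: h(775,565)=(775*31+565)%997=662 -> [662]
  root = 662 != target 86
Candidate D: set leaf[0] = 69 -> leaves = [69, 1, 97, 54, 46, 56]
  L0: [69, 1, 97, 54, 46, 56]
  L1: h(69,1)=(69*31+1)%997=146 h(97,54)=(97*31+54)%997=70 h(46,56)=(46*31+56)%997=485 -> [146, 70, 485]
  L2: h(146,70)=(146*31+70)%997=608 h(485,485)=(485*31+485)%997=565 -> [608, 565]
  L3: h(608,565)=(608*31+565)%997=470 -> [470]
  root = 470 != target 86
Candidate B produces the target root.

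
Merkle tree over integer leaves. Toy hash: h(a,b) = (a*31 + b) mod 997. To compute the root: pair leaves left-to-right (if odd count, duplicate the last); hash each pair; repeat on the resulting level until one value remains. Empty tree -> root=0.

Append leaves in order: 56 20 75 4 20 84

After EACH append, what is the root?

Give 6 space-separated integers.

After append 56 (leaves=[56]):
  L0: [56]
  root=56
After append 20 (leaves=[56, 20]):
  L0: [56, 20]
  L1: h(56,20)=(56*31+20)%997=759 -> [759]
  root=759
After append 75 (leaves=[56, 20, 75]):
  L0: [56, 20, 75]
  L1: h(56,20)=(56*31+20)%997=759 h(75,75)=(75*31+75)%997=406 -> [759, 406]
  L2: h(759,406)=(759*31+406)%997=7 -> [7]
  root=7
After append 4 (leaves=[56, 20, 75, 4]):
  L0: [56, 20, 75, 4]
  L1: h(56,20)=(56*31+20)%997=759 h(75,4)=(75*31+4)%997=335 -> [759, 335]
  L2: h(759,335)=(759*31+335)%997=933 -> [933]
  root=933
After append 20 (leaves=[56, 20, 75, 4, 20]):
  L0: [56, 20, 75, 4, 20]
  L1: h(56,20)=(56*31+20)%997=759 h(75,4)=(75*31+4)%997=335 h(20,20)=(20*31+20)%997=640 -> [759, 335, 640]
  L2: h(759,335)=(759*31+335)%997=933 h(640,640)=(640*31+640)%997=540 -> [933, 540]
  L3: h(933,540)=(933*31+540)%997=550 -> [550]
  root=550
After append 84 (leaves=[56, 20, 75, 4, 20, 84]):
  L0: [56, 20, 75, 4, 20, 84]
  L1: h(56,20)=(56*31+20)%997=759 h(75,4)=(75*31+4)%997=335 h(20,84)=(20*31+84)%997=704 -> [759, 335, 704]
  L2: h(759,335)=(759*31+335)%997=933 h(704,704)=(704*31+704)%997=594 -> [933, 594]
  L3: h(933,594)=(933*31+594)%997=604 -> [604]
  root=604

Answer: 56 759 7 933 550 604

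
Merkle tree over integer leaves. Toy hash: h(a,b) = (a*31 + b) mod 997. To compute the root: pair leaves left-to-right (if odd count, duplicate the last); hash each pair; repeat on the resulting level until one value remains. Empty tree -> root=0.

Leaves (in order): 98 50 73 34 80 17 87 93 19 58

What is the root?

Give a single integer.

Answer: 589

Derivation:
L0: [98, 50, 73, 34, 80, 17, 87, 93, 19, 58]
L1: h(98,50)=(98*31+50)%997=97 h(73,34)=(73*31+34)%997=303 h(80,17)=(80*31+17)%997=503 h(87,93)=(87*31+93)%997=796 h(19,58)=(19*31+58)%997=647 -> [97, 303, 503, 796, 647]
L2: h(97,303)=(97*31+303)%997=319 h(503,796)=(503*31+796)%997=437 h(647,647)=(647*31+647)%997=764 -> [319, 437, 764]
L3: h(319,437)=(319*31+437)%997=356 h(764,764)=(764*31+764)%997=520 -> [356, 520]
L4: h(356,520)=(356*31+520)%997=589 -> [589]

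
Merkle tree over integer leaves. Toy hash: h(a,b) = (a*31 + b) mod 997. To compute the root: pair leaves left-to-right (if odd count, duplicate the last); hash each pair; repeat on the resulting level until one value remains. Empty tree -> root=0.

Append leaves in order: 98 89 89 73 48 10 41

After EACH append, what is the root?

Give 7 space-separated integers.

After append 98 (leaves=[98]):
  L0: [98]
  root=98
After append 89 (leaves=[98, 89]):
  L0: [98, 89]
  L1: h(98,89)=(98*31+89)%997=136 -> [136]
  root=136
After append 89 (leaves=[98, 89, 89]):
  L0: [98, 89, 89]
  L1: h(98,89)=(98*31+89)%997=136 h(89,89)=(89*31+89)%997=854 -> [136, 854]
  L2: h(136,854)=(136*31+854)%997=85 -> [85]
  root=85
After append 73 (leaves=[98, 89, 89, 73]):
  L0: [98, 89, 89, 73]
  L1: h(98,89)=(98*31+89)%997=136 h(89,73)=(89*31+73)%997=838 -> [136, 838]
  L2: h(136,838)=(136*31+838)%997=69 -> [69]
  root=69
After append 48 (leaves=[98, 89, 89, 73, 48]):
  L0: [98, 89, 89, 73, 48]
  L1: h(98,89)=(98*31+89)%997=136 h(89,73)=(89*31+73)%997=838 h(48,48)=(48*31+48)%997=539 -> [136, 838, 539]
  L2: h(136,838)=(136*31+838)%997=69 h(539,539)=(539*31+539)%997=299 -> [69, 299]
  L3: h(69,299)=(69*31+299)%997=444 -> [444]
  root=444
After append 10 (leaves=[98, 89, 89, 73, 48, 10]):
  L0: [98, 89, 89, 73, 48, 10]
  L1: h(98,89)=(98*31+89)%997=136 h(89,73)=(89*31+73)%997=838 h(48,10)=(48*31+10)%997=501 -> [136, 838, 501]
  L2: h(136,838)=(136*31+838)%997=69 h(501,501)=(501*31+501)%997=80 -> [69, 80]
  L3: h(69,80)=(69*31+80)%997=225 -> [225]
  root=225
After append 41 (leaves=[98, 89, 89, 73, 48, 10, 41]):
  L0: [98, 89, 89, 73, 48, 10, 41]
  L1: h(98,89)=(98*31+89)%997=136 h(89,73)=(89*31+73)%997=838 h(48,10)=(48*31+10)%997=501 h(41,41)=(41*31+41)%997=315 -> [136, 838, 501, 315]
  L2: h(136,838)=(136*31+838)%997=69 h(501,315)=(501*31+315)%997=891 -> [69, 891]
  L3: h(69,891)=(69*31+891)%997=39 -> [39]
  root=39

Answer: 98 136 85 69 444 225 39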